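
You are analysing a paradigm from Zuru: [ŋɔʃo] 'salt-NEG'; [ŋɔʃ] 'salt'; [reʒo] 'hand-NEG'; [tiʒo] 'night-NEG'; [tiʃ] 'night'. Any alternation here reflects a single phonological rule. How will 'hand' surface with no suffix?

[reʃ]

The stem for 'night' ends in [ʒ] in [tiʒo] but [ʃ] in [tiʃ].
But 'salt' keeps [ʃ] in both environments ([ŋɔʃo], [ŋɔʃ]), so there is no rule changing /ʃ/ to [ʒ] before the NEG suffix.
So /ʒ/ is underlying, and a rule of word-final obstruent devoicing — voiced obstruents become voiceless word-finally — gives [ʃ].
The one attested form of 'hand', [reʒo], shows underlying /reʒ/. Applying the same rule word-finally gives [reʃ].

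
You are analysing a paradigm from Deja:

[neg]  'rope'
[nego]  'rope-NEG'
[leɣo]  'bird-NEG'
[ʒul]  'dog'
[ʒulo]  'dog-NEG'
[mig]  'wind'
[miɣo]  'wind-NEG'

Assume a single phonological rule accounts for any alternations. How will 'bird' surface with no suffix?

[leg]

The root 'wind' surfaces as [mig] and [miɣo], with a stem-final [g] ~ [ɣ] alternation.
But 'rope' keeps [g] in both environments ([neg], [nego]), so there is no rule changing /g/ to [ɣ] before the NEG suffix.
So /ɣ/ is underlying, and a rule of word-final hardening — voiced fricatives become stops word-finally — gives [g].
The one attested form of 'bird', [leɣo], shows underlying /leɣ/. Applying the same rule word-finally gives [leg].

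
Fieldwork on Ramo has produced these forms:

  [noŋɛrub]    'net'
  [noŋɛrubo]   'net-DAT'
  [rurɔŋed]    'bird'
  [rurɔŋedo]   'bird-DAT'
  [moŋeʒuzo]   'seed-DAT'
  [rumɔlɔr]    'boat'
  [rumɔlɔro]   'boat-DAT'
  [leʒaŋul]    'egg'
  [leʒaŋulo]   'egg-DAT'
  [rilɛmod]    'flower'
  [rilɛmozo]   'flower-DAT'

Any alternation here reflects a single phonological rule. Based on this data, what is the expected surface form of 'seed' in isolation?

The root 'flower' surfaces as [rilɛmod] and [rilɛmozo], with a stem-final [d] ~ [z] alternation.
The stem 'bird' ([rurɔŋed], [rurɔŋedo]) shows [d] unchanged in both environments, so [d] cannot be basic with [z] derived before the DAT suffix.
Therefore /z/ is basic and [d] is derived by word-final hardening (voiced fricatives become stops word-finally).
The one attested form of 'seed', [moŋeʒuzo], shows underlying /moŋeʒuz/. Applying the same rule word-finally gives [moŋeʒud].

[moŋeʒud]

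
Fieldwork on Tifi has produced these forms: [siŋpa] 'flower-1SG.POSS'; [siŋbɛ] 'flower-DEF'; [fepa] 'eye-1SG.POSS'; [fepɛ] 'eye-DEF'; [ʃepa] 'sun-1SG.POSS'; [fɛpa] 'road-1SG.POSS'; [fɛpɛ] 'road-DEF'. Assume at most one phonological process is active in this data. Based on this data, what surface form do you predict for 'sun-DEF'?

[ʃepɛ]

The DEF morpheme has two allomorphs, [-bɛ] and [-pɛ].
The 1SG.POSS suffix, which begins with [p], is invariant after every stem; so [p] is not altered by any rule here.
The DEF suffix is therefore /-bɛ/ underlyingly, with post-vocalic devoicing: voiced stops become voiceless after a vowel.
After 'sun', which ends in a vowel, the suffix surfaces as [-pɛ], giving [ʃepɛ].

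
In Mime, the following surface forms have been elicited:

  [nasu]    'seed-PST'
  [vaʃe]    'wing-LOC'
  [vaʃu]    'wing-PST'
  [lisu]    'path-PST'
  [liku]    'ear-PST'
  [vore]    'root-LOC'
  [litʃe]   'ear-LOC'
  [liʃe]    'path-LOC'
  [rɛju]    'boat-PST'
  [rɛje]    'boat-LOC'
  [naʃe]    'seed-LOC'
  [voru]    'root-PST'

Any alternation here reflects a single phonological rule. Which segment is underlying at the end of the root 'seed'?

/s/

'seed' shows [ʃ] ~ [s] at the end of the stem ([naʃe] vs [nasu]).
The stem 'wing' ([vaʃe], [vaʃu]) shows [ʃ] unchanged in both environments, so [ʃ] cannot be basic with [s] derived before the PST suffix.
Therefore /s/ is basic and [ʃ] is derived by palatalization before a front vowel (/k/ and /s/ become palato-alveolar [tʃ] and [ʃ] before a front vowel).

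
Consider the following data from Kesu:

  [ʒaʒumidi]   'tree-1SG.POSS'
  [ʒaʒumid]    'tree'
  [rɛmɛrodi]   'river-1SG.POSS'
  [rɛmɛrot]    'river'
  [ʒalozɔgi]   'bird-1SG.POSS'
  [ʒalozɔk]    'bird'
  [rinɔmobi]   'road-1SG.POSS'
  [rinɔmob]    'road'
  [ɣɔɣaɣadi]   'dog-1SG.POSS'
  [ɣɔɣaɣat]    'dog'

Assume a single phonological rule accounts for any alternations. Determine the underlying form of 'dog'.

In [ɣɔɣaɣadi] and [ɣɔɣaɣat] the final segment of 'dog' alternates: [d] ~ [t].
If /d/ were underlying and a rule turned it into [t] in isolation, 'tree' would also alternate; but it has [d] in both [ʒaʒumidi] and [ʒaʒumid].
The alternation reflects intervocalic voicing: voiceless stops become voiced between vowels. /t/ is underlying.
The underlying form of 'dog' is therefore /ɣɔɣaɣat/.

/ɣɔɣaɣat/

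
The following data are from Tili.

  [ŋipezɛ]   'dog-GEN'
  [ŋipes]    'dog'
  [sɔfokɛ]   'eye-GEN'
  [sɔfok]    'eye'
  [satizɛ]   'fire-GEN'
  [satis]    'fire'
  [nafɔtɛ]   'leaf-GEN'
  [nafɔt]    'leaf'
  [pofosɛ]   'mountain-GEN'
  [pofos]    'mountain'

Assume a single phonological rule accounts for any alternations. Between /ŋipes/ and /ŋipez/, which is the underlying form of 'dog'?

'dog' shows [z] ~ [s] at the end of the stem ([ŋipezɛ] vs [ŋipes]).
But 'mountain' keeps [s] in both environments ([pofosɛ], [pofos]), so there is no rule changing /s/ to [z] before the GEN suffix.
The underlying segment must be /z/; voiced obstruents become voiceless word-finally, yielding [s] there.

/ŋipez/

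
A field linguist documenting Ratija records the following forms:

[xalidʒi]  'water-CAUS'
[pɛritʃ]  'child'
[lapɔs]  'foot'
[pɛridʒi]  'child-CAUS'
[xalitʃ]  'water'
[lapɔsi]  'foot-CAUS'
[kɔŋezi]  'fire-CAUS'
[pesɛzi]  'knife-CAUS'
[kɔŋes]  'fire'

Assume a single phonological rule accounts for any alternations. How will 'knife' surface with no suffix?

[pesɛs]

'fire' shows [s] ~ [z] at the end of the stem ([kɔŋes] vs [kɔŋezi]).
Compare 'foot', with invariant [s] in [lapɔs] and [lapɔsi]: an analysis with underlying /s/ and a rule producing [z] before the CAUS suffix would wrongly predict alternation here too.
So /z/ is underlying, and a rule of word-final obstruent devoicing — voiced obstruents become voiceless word-finally — gives [s].
The one attested form of 'knife', [pesɛzi], shows underlying /pesɛz/. Applying the same rule word-finally gives [pesɛs].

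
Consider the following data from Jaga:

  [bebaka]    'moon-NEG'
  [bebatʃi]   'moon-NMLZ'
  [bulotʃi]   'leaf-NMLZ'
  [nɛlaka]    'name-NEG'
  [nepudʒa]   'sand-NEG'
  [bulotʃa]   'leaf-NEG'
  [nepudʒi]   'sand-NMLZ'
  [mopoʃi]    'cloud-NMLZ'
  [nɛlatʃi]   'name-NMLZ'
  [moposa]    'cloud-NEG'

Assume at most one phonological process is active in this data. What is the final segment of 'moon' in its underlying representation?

The stem for 'moon' ends in [tʃ] in [bebatʃi] but [k] in [bebaka].
But 'leaf' keeps [tʃ] in both environments ([bulotʃi], [bulotʃa]), so there is no rule changing /tʃ/ to [k] before the NEG suffix.
So /k/ is underlying, and a rule of palatalization before a front vowel — /k/ and /s/ become palato-alveolar [tʃ] and [ʃ] before a front vowel — gives [tʃ].

/k/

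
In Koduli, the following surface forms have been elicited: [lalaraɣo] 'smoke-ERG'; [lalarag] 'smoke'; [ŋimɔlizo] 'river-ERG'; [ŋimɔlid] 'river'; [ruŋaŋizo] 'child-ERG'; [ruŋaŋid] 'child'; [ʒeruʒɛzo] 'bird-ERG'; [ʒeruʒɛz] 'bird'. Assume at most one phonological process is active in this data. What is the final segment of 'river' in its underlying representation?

The root 'river' surfaces as [ŋimɔlizo] and [ŋimɔlid], with a stem-final [z] ~ [d] alternation.
If /z/ were underlying and a rule turned it into [d] in isolation, 'bird' would also alternate; but it has [z] in both [ʒeruʒɛzo] and [ʒeruʒɛz].
The alternation reflects intervocalic spirantization: voiced stops become fricatives between vowels. /d/ is underlying.

/d/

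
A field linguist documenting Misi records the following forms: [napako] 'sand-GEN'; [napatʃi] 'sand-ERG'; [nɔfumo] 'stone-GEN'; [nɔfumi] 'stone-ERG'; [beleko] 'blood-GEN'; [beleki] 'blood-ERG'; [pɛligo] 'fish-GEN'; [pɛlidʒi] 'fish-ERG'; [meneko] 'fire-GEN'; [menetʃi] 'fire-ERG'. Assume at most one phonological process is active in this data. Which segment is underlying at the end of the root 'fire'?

/tʃ/

In [meneko] and [menetʃi] the final segment of 'fire' alternates: [k] ~ [tʃ].
Compare 'blood', with invariant [k] in [beleko] and [beleki]: an analysis with underlying /k/ and a rule producing [tʃ] before the ERG suffix would wrongly predict alternation here too.
The alternation reflects depalatalization: palato-alveolar /tʃ/ and /dʒ/ become [k] and [g] when no front vowel follows. /tʃ/ is underlying.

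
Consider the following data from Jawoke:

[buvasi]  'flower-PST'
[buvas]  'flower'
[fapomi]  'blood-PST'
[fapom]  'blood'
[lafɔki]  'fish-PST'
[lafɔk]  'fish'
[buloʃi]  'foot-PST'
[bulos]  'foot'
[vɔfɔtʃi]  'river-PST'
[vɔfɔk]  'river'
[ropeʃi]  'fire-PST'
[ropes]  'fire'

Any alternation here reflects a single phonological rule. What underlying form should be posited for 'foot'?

The stem for 'foot' ends in [ʃ] in [buloʃi] but [s] in [bulos].
But 'flower' keeps [s] in both environments ([buvasi], [buvas]), so there is no rule changing /s/ to [ʃ] before the PST suffix.
So /ʃ/ is underlying, and a rule of depalatalization — palato-alveolar /tʃ/ and /ʃ/ become [k] and [s] when no front vowel follows — gives [s].

/buloʃ/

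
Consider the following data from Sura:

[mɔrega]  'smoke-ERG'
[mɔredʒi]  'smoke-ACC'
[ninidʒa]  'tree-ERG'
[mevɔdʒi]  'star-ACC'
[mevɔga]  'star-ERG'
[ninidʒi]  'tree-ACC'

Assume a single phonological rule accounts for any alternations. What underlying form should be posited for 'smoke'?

/mɔreg/

The root 'smoke' surfaces as [mɔrega] and [mɔredʒi], with a stem-final [g] ~ [dʒ] alternation.
Compare 'tree', with invariant [dʒ] in [ninidʒa] and [ninidʒi]: an analysis with underlying /dʒ/ and a rule producing [g] before the ERG suffix would wrongly predict alternation here too.
The alternation reflects palatalization before a front vowel: /g/ becomes palato-alveolar [dʒ] before a front vowel. /g/ is underlying.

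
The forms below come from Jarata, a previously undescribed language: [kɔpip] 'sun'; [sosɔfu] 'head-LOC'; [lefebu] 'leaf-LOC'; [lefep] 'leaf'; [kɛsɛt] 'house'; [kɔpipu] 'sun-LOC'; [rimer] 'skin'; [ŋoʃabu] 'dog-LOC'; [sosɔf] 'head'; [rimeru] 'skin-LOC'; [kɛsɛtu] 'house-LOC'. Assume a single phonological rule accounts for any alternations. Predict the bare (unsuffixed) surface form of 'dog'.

The stem for 'leaf' ends in [b] in [lefebu] but [p] in [lefep].
Compare 'sun', with invariant [p] in [kɔpipu] and [kɔpip]: an analysis with underlying /p/ and a rule producing [b] before the LOC suffix would wrongly predict alternation here too.
Therefore /b/ is basic and [p] is derived by word-final obstruent devoicing (voiced obstruents become voiceless word-finally).
The one attested form of 'dog', [ŋoʃabu], shows underlying /ŋoʃab/. Applying the same rule word-finally gives [ŋoʃap].

[ŋoʃap]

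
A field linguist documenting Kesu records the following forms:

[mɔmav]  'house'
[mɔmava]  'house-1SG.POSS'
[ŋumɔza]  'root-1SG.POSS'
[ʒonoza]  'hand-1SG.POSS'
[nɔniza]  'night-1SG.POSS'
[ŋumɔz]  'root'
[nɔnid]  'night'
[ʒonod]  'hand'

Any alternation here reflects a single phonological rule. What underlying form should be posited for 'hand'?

/ʒonod/

The stem for 'hand' ends in [z] in [ʒonoza] but [d] in [ʒonod].
But 'root' keeps [z] in both environments ([ŋumɔza], [ŋumɔz]), so there is no rule changing /z/ to [d] in isolation.
The underlying segment must be /d/; voiced stops become fricatives between vowels, yielding [z] there.
Hence 'hand' is /ʒonod/ underlyingly.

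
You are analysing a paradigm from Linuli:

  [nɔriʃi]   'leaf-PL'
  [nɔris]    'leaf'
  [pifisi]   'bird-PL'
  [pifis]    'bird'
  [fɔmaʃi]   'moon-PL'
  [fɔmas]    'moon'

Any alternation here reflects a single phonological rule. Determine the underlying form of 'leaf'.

/nɔriʃ/

The stem for 'leaf' ends in [ʃ] in [nɔriʃi] but [s] in [nɔris].
Compare 'bird', with invariant [s] in [pifisi] and [pifis]: an analysis with underlying /s/ and a rule producing [ʃ] before the PL suffix would wrongly predict alternation here too.
The underlying segment must be /ʃ/; palato-alveolar /ʃ/ becomes [s] when no front vowel follows, yielding [s] there.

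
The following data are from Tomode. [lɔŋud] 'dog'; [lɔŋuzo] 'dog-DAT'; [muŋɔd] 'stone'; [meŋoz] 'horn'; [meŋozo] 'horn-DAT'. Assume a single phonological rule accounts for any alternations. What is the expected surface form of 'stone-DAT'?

The root 'dog' surfaces as [lɔŋud] and [lɔŋuzo], with a stem-final [d] ~ [z] alternation.
But 'horn' keeps [z] in both environments ([meŋoz], [meŋozo]), so there is no rule changing /z/ to [d] in isolation.
The underlying segment must be /d/; voiced stops become fricatives between vowels, yielding [z] there.
The one attested form of 'stone', [muŋɔd], shows underlying /muŋɔd/. Applying the same rule between vowels gives [muŋɔzo].

[muŋɔzo]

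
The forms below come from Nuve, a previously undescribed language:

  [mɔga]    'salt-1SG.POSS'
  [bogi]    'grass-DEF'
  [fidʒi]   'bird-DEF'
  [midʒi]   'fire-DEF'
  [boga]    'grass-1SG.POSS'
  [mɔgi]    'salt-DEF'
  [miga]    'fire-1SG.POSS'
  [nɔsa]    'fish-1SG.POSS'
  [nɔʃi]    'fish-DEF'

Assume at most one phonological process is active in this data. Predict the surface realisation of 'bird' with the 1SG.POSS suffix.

[figa]

In [midʒi] and [miga] the final segment of 'fire' alternates: [dʒ] ~ [g].
Compare 'salt', with invariant [g] in [mɔgi] and [mɔga]: an analysis with underlying /g/ and a rule producing [dʒ] before the DEF suffix would wrongly predict alternation here too.
The underlying segment must be /dʒ/; palato-alveolar /dʒ/ and /ʃ/ become [g] and [s] when no front vowel follows, yielding [g] there.
From [fidʒi] the stem 'bird' is /fidʒ/; when no front vowel follows this yields [figa].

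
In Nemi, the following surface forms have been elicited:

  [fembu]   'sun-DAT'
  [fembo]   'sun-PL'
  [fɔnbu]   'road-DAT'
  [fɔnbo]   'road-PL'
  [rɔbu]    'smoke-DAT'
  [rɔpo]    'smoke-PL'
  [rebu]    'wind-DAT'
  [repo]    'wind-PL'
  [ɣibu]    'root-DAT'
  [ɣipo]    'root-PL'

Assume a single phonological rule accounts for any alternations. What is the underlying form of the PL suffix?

The PL morpheme has two allomorphs, [-bo] and [-po].
The DAT suffix, which begins with [b], is invariant after every stem; so [b] is not altered by any rule here.
So the underlying form is /-po/, and voiceless stops become voiced after a nasal.

/-po/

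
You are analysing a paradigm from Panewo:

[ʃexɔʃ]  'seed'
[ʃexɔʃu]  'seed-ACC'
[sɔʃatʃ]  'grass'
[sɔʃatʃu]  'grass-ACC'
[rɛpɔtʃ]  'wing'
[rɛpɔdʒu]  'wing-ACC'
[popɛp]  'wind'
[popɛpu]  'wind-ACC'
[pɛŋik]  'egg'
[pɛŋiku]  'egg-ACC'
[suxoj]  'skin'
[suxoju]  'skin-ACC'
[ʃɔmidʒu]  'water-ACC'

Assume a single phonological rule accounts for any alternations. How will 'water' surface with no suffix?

[ʃɔmitʃ]

'wing' shows [tʃ] ~ [dʒ] at the end of the stem ([rɛpɔtʃ] vs [rɛpɔdʒu]).
The stem 'grass' ([sɔʃatʃ], [sɔʃatʃu]) shows [tʃ] unchanged in both environments, so [tʃ] cannot be basic with [dʒ] derived before the ACC suffix.
The underlying segment must be /dʒ/; voiced obstruents become voiceless word-finally, yielding [tʃ] there.
From [ʃɔmidʒu] the stem 'water' is /ʃɔmidʒ/; word-finally this yields [ʃɔmitʃ].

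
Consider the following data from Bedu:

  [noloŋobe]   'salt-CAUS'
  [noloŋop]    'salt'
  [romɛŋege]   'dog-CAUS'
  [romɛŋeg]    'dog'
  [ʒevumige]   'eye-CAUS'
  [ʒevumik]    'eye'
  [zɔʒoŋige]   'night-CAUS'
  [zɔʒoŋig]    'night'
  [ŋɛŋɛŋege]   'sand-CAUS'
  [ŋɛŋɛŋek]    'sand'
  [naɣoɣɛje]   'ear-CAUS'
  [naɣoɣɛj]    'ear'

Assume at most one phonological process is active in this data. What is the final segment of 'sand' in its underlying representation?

The root 'sand' surfaces as [ŋɛŋɛŋege] and [ŋɛŋɛŋek], with a stem-final [g] ~ [k] alternation.
But 'dog' keeps [g] in both environments ([romɛŋege], [romɛŋeg]), so there is no rule changing /g/ to [k] in isolation.
So /k/ is underlying, and a rule of intervocalic voicing — voiceless stops become voiced between vowels — gives [g].

/k/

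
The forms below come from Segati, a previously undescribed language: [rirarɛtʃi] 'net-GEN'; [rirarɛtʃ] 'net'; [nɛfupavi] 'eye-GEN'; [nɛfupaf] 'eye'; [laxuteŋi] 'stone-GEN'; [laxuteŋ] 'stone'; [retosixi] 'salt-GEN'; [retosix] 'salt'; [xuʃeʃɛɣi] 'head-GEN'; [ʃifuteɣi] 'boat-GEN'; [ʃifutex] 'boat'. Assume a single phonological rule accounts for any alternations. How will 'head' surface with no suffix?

The stem for 'boat' ends in [ɣ] in [ʃifuteɣi] but [x] in [ʃifutex].
If /x/ were underlying and a rule turned it into [ɣ] before the GEN suffix, 'salt' would also alternate; but it has [x] in both [retosixi] and [retosix].
The alternation reflects word-final obstruent devoicing: voiced obstruents become voiceless word-finally. /ɣ/ is underlying.
From [xuʃeʃɛɣi] the stem 'head' is /xuʃeʃɛɣ/; word-finally this yields [xuʃeʃɛx].

[xuʃeʃɛx]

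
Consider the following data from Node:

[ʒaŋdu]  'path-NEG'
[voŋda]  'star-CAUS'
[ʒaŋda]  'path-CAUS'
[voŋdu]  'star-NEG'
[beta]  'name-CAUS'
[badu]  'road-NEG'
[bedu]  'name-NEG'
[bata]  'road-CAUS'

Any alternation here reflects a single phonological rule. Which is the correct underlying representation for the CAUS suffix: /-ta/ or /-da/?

/-ta/

The CAUS morpheme has two allomorphs, [-da] and [-ta].
The NEG suffix, which begins with [d], is invariant after every stem; so [d] is not altered by any rule here.
So the underlying form is /-ta/, and voiceless stops become voiced after a nasal.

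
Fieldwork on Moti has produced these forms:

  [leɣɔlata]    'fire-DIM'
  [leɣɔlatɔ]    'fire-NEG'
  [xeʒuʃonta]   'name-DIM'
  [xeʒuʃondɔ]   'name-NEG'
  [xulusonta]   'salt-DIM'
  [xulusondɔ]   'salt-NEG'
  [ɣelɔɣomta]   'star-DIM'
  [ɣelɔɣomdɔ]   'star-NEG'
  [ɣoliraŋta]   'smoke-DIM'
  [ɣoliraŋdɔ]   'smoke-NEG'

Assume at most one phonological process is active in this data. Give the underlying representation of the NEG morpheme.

The NEG suffix surfaces as [-dɔ] and [-tɔ], depending on the final segment of the stem.
The DIM suffix, which begins with [t], is invariant after every stem; so [t] is not altered by any rule here.
The NEG suffix is therefore /-dɔ/ underlyingly, with post-vocalic devoicing: voiced stops become voiceless after a vowel.

/-dɔ/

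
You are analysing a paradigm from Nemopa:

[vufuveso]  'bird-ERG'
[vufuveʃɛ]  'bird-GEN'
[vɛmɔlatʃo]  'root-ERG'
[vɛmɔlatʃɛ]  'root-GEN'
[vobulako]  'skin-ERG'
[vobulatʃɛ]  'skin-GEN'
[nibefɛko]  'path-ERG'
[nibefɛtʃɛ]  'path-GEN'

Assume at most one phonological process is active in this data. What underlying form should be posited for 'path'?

The stem for 'path' ends in [k] in [nibefɛko] but [tʃ] in [nibefɛtʃɛ].
Compare 'root', with invariant [tʃ] in [vɛmɔlatʃo] and [vɛmɔlatʃɛ]: an analysis with underlying /tʃ/ and a rule producing [k] before the ERG suffix would wrongly predict alternation here too.
The alternation reflects palatalization before a front vowel: /k/ and /s/ become palato-alveolar [tʃ] and [ʃ] before a front vowel. /k/ is underlying.
The underlying form of 'path' is therefore /nibefɛk/.

/nibefɛk/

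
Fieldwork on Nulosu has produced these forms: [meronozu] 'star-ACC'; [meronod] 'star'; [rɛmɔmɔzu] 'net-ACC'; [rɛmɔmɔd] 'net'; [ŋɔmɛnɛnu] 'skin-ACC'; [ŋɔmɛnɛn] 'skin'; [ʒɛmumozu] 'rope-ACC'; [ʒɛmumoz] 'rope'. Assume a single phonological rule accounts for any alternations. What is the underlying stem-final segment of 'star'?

The stem for 'star' ends in [z] in [meronozu] but [d] in [meronod].
But 'rope' keeps [z] in both environments ([ʒɛmumozu], [ʒɛmumoz]), so there is no rule changing /z/ to [d] in isolation.
The alternation reflects intervocalic spirantization: voiced stops become fricatives between vowels. /d/ is underlying.

/d/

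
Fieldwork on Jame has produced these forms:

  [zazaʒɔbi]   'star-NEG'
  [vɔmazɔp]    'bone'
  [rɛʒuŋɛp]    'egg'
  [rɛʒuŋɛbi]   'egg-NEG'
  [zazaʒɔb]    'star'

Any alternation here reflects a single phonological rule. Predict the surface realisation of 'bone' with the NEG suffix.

'egg' shows [b] ~ [p] at the end of the stem ([rɛʒuŋɛbi] vs [rɛʒuŋɛp]).
The stem 'star' ([zazaʒɔbi], [zazaʒɔb]) shows [b] unchanged in both environments, so [b] cannot be basic with [p] derived in isolation.
The alternation reflects intervocalic voicing: voiceless stops become voiced between vowels. /p/ is underlying.
From [vɔmazɔp] the stem 'bone' is /vɔmazɔp/; between vowels this yields [vɔmazɔbi].

[vɔmazɔbi]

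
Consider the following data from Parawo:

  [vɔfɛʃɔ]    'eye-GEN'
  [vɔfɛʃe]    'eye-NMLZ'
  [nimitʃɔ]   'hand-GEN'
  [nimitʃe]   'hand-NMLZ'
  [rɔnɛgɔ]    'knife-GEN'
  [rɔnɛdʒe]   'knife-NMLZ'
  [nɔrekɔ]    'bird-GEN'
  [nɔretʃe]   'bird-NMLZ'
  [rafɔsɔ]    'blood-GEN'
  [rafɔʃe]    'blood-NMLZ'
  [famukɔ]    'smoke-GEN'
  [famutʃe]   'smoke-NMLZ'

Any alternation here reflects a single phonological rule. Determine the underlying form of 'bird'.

'bird' shows [k] ~ [tʃ] at the end of the stem ([nɔrekɔ] vs [nɔretʃe]).
The stem 'hand' ([nimitʃɔ], [nimitʃe]) shows [tʃ] unchanged in both environments, so [tʃ] cannot be basic with [k] derived before the GEN suffix.
Therefore /k/ is basic and [tʃ] is derived by palatalization before a front vowel (/k/, /g/ and /s/ become palato-alveolar [tʃ], [dʒ] and [ʃ] before a front vowel).

/nɔrek/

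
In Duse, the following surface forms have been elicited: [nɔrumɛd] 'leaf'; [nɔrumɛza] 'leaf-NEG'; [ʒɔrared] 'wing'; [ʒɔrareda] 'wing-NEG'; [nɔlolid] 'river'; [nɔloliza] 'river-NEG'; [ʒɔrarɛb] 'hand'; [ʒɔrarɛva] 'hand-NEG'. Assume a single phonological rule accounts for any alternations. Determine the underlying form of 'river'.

/nɔloliz/

The stem for 'river' ends in [d] in [nɔlolid] but [z] in [nɔloliza].
The stem 'wing' ([ʒɔrared], [ʒɔrareda]) shows [d] unchanged in both environments, so [d] cannot be basic with [z] derived before the NEG suffix.
So /z/ is underlying, and a rule of word-final hardening — voiced fricatives become stops word-finally — gives [d].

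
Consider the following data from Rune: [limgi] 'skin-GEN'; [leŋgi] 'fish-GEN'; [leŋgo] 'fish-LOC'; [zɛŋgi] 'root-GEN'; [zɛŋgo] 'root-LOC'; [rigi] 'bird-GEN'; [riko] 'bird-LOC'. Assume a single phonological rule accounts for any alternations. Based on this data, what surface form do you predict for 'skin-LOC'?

[limgo]

The LOC suffix surfaces as [-go] and [-ko], depending on the final segment of the stem.
By contrast the GEN suffix keeps its initial [g] throughout — that segment must be underlying.
The LOC suffix is therefore /-ko/ underlyingly, with post-nasal voicing: voiceless stops become voiced after a nasal.
After 'skin', which ends in a nasal, the suffix surfaces as [-go], giving [limgo].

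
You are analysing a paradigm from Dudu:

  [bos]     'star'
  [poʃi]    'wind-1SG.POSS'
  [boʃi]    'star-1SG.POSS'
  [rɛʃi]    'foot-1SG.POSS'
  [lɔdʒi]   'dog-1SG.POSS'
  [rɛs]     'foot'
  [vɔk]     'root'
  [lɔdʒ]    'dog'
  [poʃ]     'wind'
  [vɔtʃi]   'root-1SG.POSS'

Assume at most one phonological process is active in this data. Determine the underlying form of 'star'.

/bos/

In [boʃi] and [bos] the final segment of 'star' alternates: [ʃ] ~ [s].
Compare 'wind', with invariant [ʃ] in [poʃi] and [poʃ]: an analysis with underlying /ʃ/ and a rule producing [s] in isolation would wrongly predict alternation here too.
The alternation reflects palatalization before a front vowel: /k/ and /s/ become palato-alveolar [tʃ] and [ʃ] before a front vowel. /s/ is underlying.
The underlying form of 'star' is therefore /bos/.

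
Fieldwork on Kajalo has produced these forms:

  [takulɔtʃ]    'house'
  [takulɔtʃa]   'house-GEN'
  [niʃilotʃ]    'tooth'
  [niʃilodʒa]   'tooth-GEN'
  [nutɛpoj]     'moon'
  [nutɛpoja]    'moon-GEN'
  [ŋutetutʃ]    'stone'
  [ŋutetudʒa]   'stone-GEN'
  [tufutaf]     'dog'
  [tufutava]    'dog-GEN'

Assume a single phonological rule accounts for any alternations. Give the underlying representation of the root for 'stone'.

The root 'stone' surfaces as [ŋutetutʃ] and [ŋutetudʒa], with a stem-final [tʃ] ~ [dʒ] alternation.
Compare 'house', with invariant [tʃ] in [takulɔtʃ] and [takulɔtʃa]: an analysis with underlying /tʃ/ and a rule producing [dʒ] before the GEN suffix would wrongly predict alternation here too.
The underlying segment must be /dʒ/; voiced obstruents become voiceless word-finally, yielding [tʃ] there.
So 'stone' = /ŋutetudʒ/.

/ŋutetudʒ/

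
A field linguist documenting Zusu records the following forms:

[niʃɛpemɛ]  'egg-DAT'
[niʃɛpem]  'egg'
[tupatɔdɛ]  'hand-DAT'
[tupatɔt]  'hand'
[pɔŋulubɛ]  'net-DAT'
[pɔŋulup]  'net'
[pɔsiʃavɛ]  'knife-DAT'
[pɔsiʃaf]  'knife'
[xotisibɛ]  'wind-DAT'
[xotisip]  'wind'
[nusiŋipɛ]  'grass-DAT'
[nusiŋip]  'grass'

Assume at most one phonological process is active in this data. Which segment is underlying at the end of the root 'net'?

/b/

The stem for 'net' ends in [b] in [pɔŋulubɛ] but [p] in [pɔŋulup].
Compare 'grass', with invariant [p] in [nusiŋipɛ] and [nusiŋip]: an analysis with underlying /p/ and a rule producing [b] before the DAT suffix would wrongly predict alternation here too.
Therefore /b/ is basic and [p] is derived by word-final obstruent devoicing (voiced obstruents become voiceless word-finally).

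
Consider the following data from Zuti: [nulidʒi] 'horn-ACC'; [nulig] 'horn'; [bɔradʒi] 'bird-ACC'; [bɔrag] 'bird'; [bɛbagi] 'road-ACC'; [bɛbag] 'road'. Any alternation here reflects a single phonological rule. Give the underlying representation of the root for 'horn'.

/nulidʒ/

The root 'horn' surfaces as [nulidʒi] and [nulig], with a stem-final [dʒ] ~ [g] alternation.
The stem 'road' ([bɛbagi], [bɛbag]) shows [g] unchanged in both environments, so [g] cannot be basic with [dʒ] derived before the ACC suffix.
The underlying segment must be /dʒ/; palato-alveolar /dʒ/ becomes [g] when no front vowel follows, yielding [g] there.
So 'horn' = /nulidʒ/.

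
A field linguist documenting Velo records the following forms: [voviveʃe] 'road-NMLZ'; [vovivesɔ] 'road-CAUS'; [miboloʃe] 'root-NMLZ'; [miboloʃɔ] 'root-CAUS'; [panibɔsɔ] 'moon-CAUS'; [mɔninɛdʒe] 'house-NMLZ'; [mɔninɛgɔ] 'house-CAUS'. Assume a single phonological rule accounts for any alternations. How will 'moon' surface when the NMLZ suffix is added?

[panibɔʃe]

'road' shows [ʃ] ~ [s] at the end of the stem ([voviveʃe] vs [vovivesɔ]).
If /ʃ/ were underlying and a rule turned it into [s] before the CAUS suffix, 'root' would also alternate; but it has [ʃ] in both [miboloʃe] and [miboloʃɔ].
So /s/ is underlying, and a rule of palatalization before a front vowel — /g/ and /s/ become palato-alveolar [dʒ] and [ʃ] before a front vowel — gives [ʃ].
From [panibɔsɔ] the stem 'moon' is /panibɔs/; before a front vowel this yields [panibɔʃe].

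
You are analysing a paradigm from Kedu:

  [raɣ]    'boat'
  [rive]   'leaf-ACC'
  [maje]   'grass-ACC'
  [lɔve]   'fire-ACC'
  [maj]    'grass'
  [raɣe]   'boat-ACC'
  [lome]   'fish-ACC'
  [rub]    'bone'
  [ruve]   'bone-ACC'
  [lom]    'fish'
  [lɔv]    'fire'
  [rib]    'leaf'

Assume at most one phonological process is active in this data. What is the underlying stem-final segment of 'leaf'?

In [rive] and [rib] the final segment of 'leaf' alternates: [v] ~ [b].
Compare 'fire', with invariant [v] in [lɔve] and [lɔv]: an analysis with underlying /v/ and a rule producing [b] in isolation would wrongly predict alternation here too.
The underlying segment must be /b/; voiced stops become fricatives between vowels, yielding [v] there.

/b/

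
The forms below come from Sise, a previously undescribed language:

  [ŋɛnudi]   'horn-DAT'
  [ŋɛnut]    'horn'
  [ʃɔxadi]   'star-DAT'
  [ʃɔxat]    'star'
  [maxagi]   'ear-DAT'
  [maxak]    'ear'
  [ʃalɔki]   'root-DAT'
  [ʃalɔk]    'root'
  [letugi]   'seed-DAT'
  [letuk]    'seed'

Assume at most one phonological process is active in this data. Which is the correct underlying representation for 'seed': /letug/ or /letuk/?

The root 'seed' surfaces as [letugi] and [letuk], with a stem-final [g] ~ [k] alternation.
If /k/ were underlying and a rule turned it into [g] before the DAT suffix, 'root' would also alternate; but it has [k] in both [ʃalɔki] and [ʃalɔk].
So /g/ is underlying, and a rule of word-final obstruent devoicing — voiced obstruents become voiceless word-finally — gives [k].

/letug/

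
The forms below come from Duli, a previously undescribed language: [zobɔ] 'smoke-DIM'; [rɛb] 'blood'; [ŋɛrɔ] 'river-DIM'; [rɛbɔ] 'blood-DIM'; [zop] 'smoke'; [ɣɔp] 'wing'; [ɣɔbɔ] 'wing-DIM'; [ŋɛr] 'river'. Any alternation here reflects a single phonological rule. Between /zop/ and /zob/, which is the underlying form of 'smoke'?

'smoke' shows [p] ~ [b] at the end of the stem ([zop] vs [zobɔ]).
If /b/ were underlying and a rule turned it into [p] in isolation, 'blood' would also alternate; but it has [b] in both [rɛb] and [rɛbɔ].
The underlying segment must be /p/; voiceless stops become voiced between vowels, yielding [b] there.

/zop/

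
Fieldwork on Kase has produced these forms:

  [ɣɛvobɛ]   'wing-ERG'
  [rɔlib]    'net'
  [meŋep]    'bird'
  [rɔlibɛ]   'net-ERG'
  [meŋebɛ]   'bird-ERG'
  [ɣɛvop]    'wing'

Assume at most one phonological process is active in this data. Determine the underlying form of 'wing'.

/ɣɛvop/

The root 'wing' surfaces as [ɣɛvobɛ] and [ɣɛvop], with a stem-final [b] ~ [p] alternation.
But 'net' keeps [b] in both environments ([rɔlibɛ], [rɔlib]), so there is no rule changing /b/ to [p] in isolation.
Therefore /p/ is basic and [b] is derived by intervocalic voicing (voiceless stops become voiced between vowels).
The underlying form of 'wing' is therefore /ɣɛvop/.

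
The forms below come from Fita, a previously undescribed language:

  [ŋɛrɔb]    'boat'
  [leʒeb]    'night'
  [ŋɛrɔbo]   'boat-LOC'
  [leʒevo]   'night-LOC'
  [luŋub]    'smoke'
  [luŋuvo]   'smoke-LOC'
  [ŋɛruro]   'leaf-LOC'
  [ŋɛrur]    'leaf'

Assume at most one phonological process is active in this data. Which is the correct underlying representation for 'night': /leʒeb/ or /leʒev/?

/leʒev/

The root 'night' surfaces as [leʒevo] and [leʒeb], with a stem-final [v] ~ [b] alternation.
The stem 'boat' ([ŋɛrɔbo], [ŋɛrɔb]) shows [b] unchanged in both environments, so [b] cannot be basic with [v] derived before the LOC suffix.
So /v/ is underlying, and a rule of word-final hardening — voiced fricatives become stops word-finally — gives [b].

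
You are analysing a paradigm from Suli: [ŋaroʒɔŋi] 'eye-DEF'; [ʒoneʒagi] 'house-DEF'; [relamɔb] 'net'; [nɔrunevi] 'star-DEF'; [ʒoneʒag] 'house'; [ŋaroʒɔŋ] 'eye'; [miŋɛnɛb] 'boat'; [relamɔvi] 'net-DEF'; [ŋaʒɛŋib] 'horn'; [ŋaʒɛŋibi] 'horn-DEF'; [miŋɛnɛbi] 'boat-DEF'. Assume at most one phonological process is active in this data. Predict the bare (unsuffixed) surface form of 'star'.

In [relamɔvi] and [relamɔb] the final segment of 'net' alternates: [v] ~ [b].
The stem 'boat' ([miŋɛnɛbi], [miŋɛnɛb]) shows [b] unchanged in both environments, so [b] cannot be basic with [v] derived before the DEF suffix.
Therefore /v/ is basic and [b] is derived by word-final hardening (voiced fricatives become stops word-finally).
The one attested form of 'star', [nɔrunevi], shows underlying /nɔrunev/. Applying the same rule word-finally gives [nɔruneb].

[nɔruneb]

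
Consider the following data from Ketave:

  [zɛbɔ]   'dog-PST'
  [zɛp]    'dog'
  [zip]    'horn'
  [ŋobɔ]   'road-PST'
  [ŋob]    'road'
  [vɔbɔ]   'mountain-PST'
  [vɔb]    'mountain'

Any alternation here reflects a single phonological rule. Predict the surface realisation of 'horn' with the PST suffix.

[zibɔ]

In [zɛbɔ] and [zɛp] the final segment of 'dog' alternates: [b] ~ [p].
If /b/ were underlying and a rule turned it into [p] in isolation, 'road' would also alternate; but it has [b] in both [ŋobɔ] and [ŋob].
Therefore /p/ is basic and [b] is derived by intervocalic voicing (voiceless stops become voiced between vowels).
The one attested form of 'horn', [zip], shows underlying /zip/. Applying the same rule between vowels gives [zibɔ].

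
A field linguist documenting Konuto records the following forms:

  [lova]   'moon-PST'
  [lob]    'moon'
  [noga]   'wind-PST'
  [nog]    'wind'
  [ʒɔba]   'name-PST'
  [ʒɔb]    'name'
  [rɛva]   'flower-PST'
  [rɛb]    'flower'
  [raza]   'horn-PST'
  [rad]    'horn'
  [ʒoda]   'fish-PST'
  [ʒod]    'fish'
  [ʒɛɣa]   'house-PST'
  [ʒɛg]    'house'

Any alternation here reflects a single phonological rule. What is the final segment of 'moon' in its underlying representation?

/v/

The root 'moon' surfaces as [lova] and [lob], with a stem-final [v] ~ [b] alternation.
If /b/ were underlying and a rule turned it into [v] before the PST suffix, 'name' would also alternate; but it has [b] in both [ʒɔba] and [ʒɔb].
So /v/ is underlying, and a rule of word-final hardening — voiced fricatives become stops word-finally — gives [b].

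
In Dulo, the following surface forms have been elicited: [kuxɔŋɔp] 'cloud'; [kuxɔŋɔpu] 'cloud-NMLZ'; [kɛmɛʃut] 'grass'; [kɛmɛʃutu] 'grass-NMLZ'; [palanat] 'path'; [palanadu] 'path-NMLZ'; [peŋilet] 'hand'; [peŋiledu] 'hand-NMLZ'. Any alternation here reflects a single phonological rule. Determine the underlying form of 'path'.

The root 'path' surfaces as [palanat] and [palanadu], with a stem-final [t] ~ [d] alternation.
Compare 'grass', with invariant [t] in [kɛmɛʃut] and [kɛmɛʃutu]: an analysis with underlying /t/ and a rule producing [d] before the NMLZ suffix would wrongly predict alternation here too.
The underlying segment must be /d/; voiced obstruents become voiceless word-finally, yielding [t] there.
Hence 'path' is /palanad/ underlyingly.

/palanad/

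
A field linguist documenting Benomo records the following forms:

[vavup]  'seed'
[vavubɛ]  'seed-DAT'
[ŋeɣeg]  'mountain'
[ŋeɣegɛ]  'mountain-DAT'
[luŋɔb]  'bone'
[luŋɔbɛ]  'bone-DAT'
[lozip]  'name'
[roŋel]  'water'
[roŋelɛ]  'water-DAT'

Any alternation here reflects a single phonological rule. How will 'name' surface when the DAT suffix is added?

[lozibɛ]

'seed' shows [p] ~ [b] at the end of the stem ([vavup] vs [vavubɛ]).
Compare 'bone', with invariant [b] in [luŋɔb] and [luŋɔbɛ]: an analysis with underlying /b/ and a rule producing [p] in isolation would wrongly predict alternation here too.
Therefore /p/ is basic and [b] is derived by intervocalic voicing (voiceless stops become voiced between vowels).
The one attested form of 'name', [lozip], shows underlying /lozip/. Applying the same rule between vowels gives [lozibɛ].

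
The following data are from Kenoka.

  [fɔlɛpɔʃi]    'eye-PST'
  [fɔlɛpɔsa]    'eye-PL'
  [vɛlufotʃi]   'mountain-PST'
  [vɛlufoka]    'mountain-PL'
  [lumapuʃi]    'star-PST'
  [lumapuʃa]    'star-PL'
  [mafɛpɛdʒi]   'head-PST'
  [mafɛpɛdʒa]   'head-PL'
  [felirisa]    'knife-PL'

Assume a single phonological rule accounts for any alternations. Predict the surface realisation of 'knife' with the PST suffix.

In [fɔlɛpɔʃi] and [fɔlɛpɔsa] the final segment of 'eye' alternates: [ʃ] ~ [s].
The stem 'star' ([lumapuʃi], [lumapuʃa]) shows [ʃ] unchanged in both environments, so [ʃ] cannot be basic with [s] derived before the PL suffix.
The alternation reflects palatalization before a front vowel: /k/ and /s/ become palato-alveolar [tʃ] and [ʃ] before a front vowel. /s/ is underlying.
From [felirisa] the stem 'knife' is /feliris/; before a front vowel this yields [feliriʃi].

[feliriʃi]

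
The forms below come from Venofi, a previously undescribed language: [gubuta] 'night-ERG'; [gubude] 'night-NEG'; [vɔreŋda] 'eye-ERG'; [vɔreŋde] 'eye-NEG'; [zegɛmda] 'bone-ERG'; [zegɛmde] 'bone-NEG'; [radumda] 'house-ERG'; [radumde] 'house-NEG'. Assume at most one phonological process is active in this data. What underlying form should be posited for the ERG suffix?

/-ta/

The ERG suffix surfaces as [-da] and [-ta], depending on the final segment of the stem.
By contrast the NEG suffix keeps its initial [d] throughout — that segment must be underlying.
The ERG suffix is therefore /-ta/ underlyingly, with post-nasal voicing: voiceless stops become voiced after a nasal.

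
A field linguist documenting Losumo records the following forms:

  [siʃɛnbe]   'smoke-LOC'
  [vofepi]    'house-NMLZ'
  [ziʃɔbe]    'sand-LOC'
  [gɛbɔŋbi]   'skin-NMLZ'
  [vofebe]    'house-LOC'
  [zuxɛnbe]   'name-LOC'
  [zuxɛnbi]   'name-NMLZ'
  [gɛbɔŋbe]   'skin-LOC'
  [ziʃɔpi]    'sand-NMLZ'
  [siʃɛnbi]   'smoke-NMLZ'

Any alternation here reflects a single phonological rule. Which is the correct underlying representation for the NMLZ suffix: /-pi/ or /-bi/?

The NMLZ suffix surfaces as [-bi] and [-pi], depending on the final segment of the stem.
By contrast the LOC suffix keeps its initial [b] throughout — that segment must be underlying.
So the underlying form is /-pi/, and voiceless stops become voiced after a nasal.

/-pi/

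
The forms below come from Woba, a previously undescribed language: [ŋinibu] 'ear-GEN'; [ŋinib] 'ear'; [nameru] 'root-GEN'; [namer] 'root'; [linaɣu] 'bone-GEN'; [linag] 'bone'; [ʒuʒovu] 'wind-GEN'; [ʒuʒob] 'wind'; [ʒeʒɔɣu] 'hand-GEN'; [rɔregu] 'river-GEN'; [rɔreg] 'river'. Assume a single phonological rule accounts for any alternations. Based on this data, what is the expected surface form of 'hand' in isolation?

'bone' shows [ɣ] ~ [g] at the end of the stem ([linaɣu] vs [linag]).
But 'river' keeps [g] in both environments ([rɔregu], [rɔreg]), so there is no rule changing /g/ to [ɣ] before the GEN suffix.
The alternation reflects word-final hardening: voiced fricatives become stops word-finally. /ɣ/ is underlying.
The one attested form of 'hand', [ʒeʒɔɣu], shows underlying /ʒeʒɔɣ/. Applying the same rule word-finally gives [ʒeʒɔg].

[ʒeʒɔg]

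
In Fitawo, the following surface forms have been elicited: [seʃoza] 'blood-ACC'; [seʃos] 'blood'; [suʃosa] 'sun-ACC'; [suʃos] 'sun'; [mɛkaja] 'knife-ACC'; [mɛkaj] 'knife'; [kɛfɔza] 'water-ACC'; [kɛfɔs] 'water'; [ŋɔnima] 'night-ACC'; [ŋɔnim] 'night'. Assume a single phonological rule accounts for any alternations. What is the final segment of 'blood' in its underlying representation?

/z/

The root 'blood' surfaces as [seʃoza] and [seʃos], with a stem-final [z] ~ [s] alternation.
Compare 'sun', with invariant [s] in [suʃosa] and [suʃos]: an analysis with underlying /s/ and a rule producing [z] before the ACC suffix would wrongly predict alternation here too.
The underlying segment must be /z/; voiced obstruents become voiceless word-finally, yielding [s] there.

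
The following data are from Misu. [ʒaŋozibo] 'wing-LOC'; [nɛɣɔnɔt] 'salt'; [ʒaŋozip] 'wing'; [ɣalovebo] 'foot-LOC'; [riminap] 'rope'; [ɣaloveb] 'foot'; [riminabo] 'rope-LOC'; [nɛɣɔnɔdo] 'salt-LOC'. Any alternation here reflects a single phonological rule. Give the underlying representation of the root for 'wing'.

The root 'wing' surfaces as [ʒaŋozibo] and [ʒaŋozip], with a stem-final [b] ~ [p] alternation.
But 'foot' keeps [b] in both environments ([ɣalovebo], [ɣaloveb]), so there is no rule changing /b/ to [p] in isolation.
The alternation reflects intervocalic voicing: voiceless stops become voiced between vowels. /p/ is underlying.

/ʒaŋozip/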